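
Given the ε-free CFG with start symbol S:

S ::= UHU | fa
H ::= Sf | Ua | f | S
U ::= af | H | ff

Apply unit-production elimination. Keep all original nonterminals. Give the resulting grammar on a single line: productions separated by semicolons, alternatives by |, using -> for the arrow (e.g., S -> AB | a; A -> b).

S -> fa | UHU; H -> f | Sf | Ua | fa | UHU; U -> f | Sf | Ua | af | fa | ff | UHU

Unit productions: H->S, U->H.
Unit pairs (A ⇒* B via units): (H,S), (U,H), (U,S).
S: inherits non-unit rules of {S} → UHU | fa.
H: inherits non-unit rules of {H, S} → Sf | UHU | Ua | f | fa.
U: inherits non-unit rules of {H, S, U} → Sf | UHU | Ua | af | f | fa | ff.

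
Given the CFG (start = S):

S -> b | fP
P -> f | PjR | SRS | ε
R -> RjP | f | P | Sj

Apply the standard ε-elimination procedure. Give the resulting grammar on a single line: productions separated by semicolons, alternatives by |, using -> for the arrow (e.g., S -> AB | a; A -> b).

Nullable set: {P, R}.
S -> fP: P nullable, giving f | fP.
Drop P -> ε.
P -> PjR: P, R nullable, giving Pj | PjR | j | jR.
P -> SRS: R nullable, giving SRS | SS.
R -> P: P nullable, giving P.
R -> RjP: R, P nullable, giving Rj | RjP | j | jP.
Unchanged (no nullable symbols): S -> b; P -> f; R -> Sj; R -> f.

S -> b | f | fP; P -> f | j | Pj | SS | jR | PjR | SRS; R -> P | f | j | Rj | Sj | jP | RjP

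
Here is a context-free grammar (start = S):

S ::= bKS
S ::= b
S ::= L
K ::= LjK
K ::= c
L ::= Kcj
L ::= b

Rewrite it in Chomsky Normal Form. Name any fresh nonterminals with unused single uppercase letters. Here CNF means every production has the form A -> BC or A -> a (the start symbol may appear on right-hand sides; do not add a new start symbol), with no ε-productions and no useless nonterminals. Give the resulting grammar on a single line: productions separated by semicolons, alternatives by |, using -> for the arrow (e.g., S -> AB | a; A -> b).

No ε-productions.
After unit-elimination: S -> b | Kcj | bKS; K -> c | LjK; L -> b | Kcj.
TERM: introduce C -> b, B -> c, A -> j and substitute in every rule of length ≥2.
BIN: K -> LAK becomes K -> LD, D -> AK; L -> KBA becomes L -> KE, E -> BA; S -> CKS becomes S -> CF, F -> KS; S -> KBA becomes S -> KG, G -> BA.

S -> b | CF | KG; A -> j; B -> c; C -> b; D -> AK; E -> BA; F -> KS; G -> BA; K -> c | LD; L -> b | KE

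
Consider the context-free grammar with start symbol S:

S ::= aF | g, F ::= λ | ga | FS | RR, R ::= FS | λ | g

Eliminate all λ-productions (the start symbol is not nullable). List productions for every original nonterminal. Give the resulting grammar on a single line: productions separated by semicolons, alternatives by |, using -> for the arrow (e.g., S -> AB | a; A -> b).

Nullable set: {F, R}.
S -> aF: F nullable, giving a | aF.
Drop F -> λ.
F -> FS: F nullable, giving FS | S.
F -> RR: R, R nullable, giving R | RR.
Drop R -> λ.
R -> FS: F nullable, giving FS | S.
Unchanged (no nullable symbols): S -> g; F -> ga; R -> g.

S -> a | g | aF; F -> R | S | FS | RR | ga; R -> S | g | FS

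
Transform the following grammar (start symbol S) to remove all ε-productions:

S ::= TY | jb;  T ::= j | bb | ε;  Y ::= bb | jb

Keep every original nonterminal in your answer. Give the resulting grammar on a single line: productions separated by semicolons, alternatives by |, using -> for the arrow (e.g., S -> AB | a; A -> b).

S -> Y | TY | jb; T -> j | bb; Y -> bb | jb

Nullable set: {T}.
S -> TY: T nullable, giving TY | Y.
Drop T -> ε.
Unchanged (no nullable symbols): S -> jb; T -> bb; T -> j; Y -> bb; Y -> jb.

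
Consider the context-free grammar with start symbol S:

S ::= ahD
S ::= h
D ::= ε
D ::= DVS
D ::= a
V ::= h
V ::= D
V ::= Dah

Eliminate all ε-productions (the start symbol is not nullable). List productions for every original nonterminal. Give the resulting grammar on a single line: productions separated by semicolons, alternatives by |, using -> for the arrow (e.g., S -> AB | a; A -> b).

S -> h | ah | ahD; D -> S | a | DS | VS | DVS; V -> D | h | ah | Dah

Nullable set: {D, V}.
S -> ahD: D nullable, giving ah | ahD.
Drop D -> ε.
D -> DVS: D, V nullable, giving DS | DVS | S | VS.
V -> D: D nullable, giving D.
V -> Dah: D nullable, giving Dah | ah.
Unchanged (no nullable symbols): S -> h; D -> a; V -> h.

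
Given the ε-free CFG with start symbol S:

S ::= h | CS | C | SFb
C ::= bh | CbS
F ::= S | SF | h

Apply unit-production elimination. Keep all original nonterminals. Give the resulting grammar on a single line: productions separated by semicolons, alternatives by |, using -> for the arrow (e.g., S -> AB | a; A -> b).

S -> h | CS | bh | CbS | SFb; C -> bh | CbS; F -> h | CS | SF | bh | CbS | SFb

Unit productions: F->S, S->C.
Unit pairs (A ⇒* B via units): (F,C), (F,S), (S,C).
S: inherits non-unit rules of {C, S} → CS | CbS | SFb | bh | h.
C: inherits non-unit rules of {C} → CbS | bh.
F: inherits non-unit rules of {C, F, S} → CS | CbS | SF | SFb | bh | h.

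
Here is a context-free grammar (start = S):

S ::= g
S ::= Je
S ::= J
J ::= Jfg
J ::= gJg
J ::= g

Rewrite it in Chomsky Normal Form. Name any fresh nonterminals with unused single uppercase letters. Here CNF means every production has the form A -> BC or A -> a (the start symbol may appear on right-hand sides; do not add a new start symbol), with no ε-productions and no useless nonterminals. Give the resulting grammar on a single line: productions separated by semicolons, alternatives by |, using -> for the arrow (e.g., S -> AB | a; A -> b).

No ε-productions.
After unit-elimination: S -> g | Je | Jfg | gJg; J -> g | Jfg | gJg.
TERM: introduce C -> e, A -> f, B -> g and substitute in every rule of length ≥2.
BIN: J -> BJB becomes J -> BD, D -> JB; J -> JAB becomes J -> JE, E -> AB; S -> BJB becomes S -> BF, F -> JB; S -> JAB becomes S -> JG, G -> AB.

S -> g | BF | JC | JG; A -> f; B -> g; C -> e; D -> JB; E -> AB; F -> JB; G -> AB; J -> g | BD | JE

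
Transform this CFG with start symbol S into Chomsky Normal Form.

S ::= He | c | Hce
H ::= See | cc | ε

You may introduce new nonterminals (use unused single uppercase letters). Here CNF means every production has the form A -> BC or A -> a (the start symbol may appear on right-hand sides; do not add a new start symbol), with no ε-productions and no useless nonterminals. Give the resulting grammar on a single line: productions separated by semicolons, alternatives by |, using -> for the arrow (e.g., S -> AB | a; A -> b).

S -> c | e | BA | HA | HD; A -> e; B -> c; C -> AA; D -> BA; H -> BB | SC

Nullable: {H}; after ε-elimination: S -> c | e | He | ce | Hce; H -> cc | See.
No unit productions to eliminate.
TERM: introduce B -> c, A -> e and substitute in every rule of length ≥2.
BIN: H -> SAA becomes H -> SC, C -> AA; S -> HBA becomes S -> HD, D -> BA.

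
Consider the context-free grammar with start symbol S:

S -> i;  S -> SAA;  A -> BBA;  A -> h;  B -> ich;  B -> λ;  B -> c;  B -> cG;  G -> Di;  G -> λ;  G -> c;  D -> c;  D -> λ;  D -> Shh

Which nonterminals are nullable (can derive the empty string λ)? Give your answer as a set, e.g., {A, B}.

{B, D, G}

Directly nullable (have an ε-rule): {B, D, G}.
Not nullable: A, S — each has a terminal in every rule's right-hand side or depends on a non-nullable symbol.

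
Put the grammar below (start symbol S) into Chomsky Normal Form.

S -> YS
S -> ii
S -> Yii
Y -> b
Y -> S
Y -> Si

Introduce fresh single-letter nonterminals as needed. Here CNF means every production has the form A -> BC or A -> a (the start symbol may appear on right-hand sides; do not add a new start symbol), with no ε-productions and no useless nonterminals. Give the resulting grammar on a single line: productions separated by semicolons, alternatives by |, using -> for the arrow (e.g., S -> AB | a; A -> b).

No ε-productions.
After unit-elimination: S -> YS | ii | Yii; Y -> b | Si | YS | ii | Yii.
TERM: introduce A -> i and substitute in every rule of length ≥2.
BIN: S -> YAA becomes S -> YB, B -> AA; Y -> YAA becomes Y -> YC, C -> AA.

S -> AA | YB | YS; A -> i; B -> AA; C -> AA; Y -> b | AA | SA | YC | YS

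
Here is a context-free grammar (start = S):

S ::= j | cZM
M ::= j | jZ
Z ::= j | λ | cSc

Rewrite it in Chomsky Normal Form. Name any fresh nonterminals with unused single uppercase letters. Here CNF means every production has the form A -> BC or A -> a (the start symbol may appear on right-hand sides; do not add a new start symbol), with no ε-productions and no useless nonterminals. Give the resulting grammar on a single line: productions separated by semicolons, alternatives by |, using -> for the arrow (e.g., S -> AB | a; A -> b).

S -> j | BC | BM; A -> j; B -> c; C -> ZM; D -> SB; M -> j | AZ; Z -> j | BD

Nullable: {Z}; after ε-elimination: S -> j | cM | cZM; M -> j | jZ; Z -> j | cSc.
No unit productions to eliminate.
TERM: introduce B -> c, A -> j and substitute in every rule of length ≥2.
BIN: S -> BZM becomes S -> BC, C -> ZM; Z -> BSB becomes Z -> BD, D -> SB.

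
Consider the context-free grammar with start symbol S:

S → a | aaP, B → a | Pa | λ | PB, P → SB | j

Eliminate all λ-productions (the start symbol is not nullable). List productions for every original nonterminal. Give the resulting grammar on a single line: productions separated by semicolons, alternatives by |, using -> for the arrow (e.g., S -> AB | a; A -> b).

S -> a | aaP; B -> P | a | PB | Pa; P -> S | j | SB

Nullable set: {B}.
Drop B -> λ.
B -> PB: B nullable, giving P | PB.
P -> SB: B nullable, giving S | SB.
Unchanged (no nullable symbols): S -> a; S -> aaP; B -> Pa; B -> a; P -> j.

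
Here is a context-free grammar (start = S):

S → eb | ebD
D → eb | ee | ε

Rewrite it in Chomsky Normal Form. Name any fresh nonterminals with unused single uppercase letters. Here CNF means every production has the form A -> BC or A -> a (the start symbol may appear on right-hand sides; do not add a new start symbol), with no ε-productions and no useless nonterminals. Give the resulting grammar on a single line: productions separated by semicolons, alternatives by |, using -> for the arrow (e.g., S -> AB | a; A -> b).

Nullable: {D}; after ε-elimination: S -> eb | ebD; D -> eb | ee.
No unit productions to eliminate.
TERM: introduce B -> b, A -> e and substitute in every rule of length ≥2.
BIN: S -> ABD becomes S -> AC, C -> BD.

S -> AB | AC; A -> e; B -> b; C -> BD; D -> AA | AB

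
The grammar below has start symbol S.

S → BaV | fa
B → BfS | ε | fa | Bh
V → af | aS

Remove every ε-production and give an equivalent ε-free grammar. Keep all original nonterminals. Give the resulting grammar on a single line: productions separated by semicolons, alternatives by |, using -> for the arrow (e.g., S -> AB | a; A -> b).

Nullable set: {B}.
S -> BaV: B nullable, giving BaV | aV.
Drop B -> ε.
B -> BfS: B nullable, giving BfS | fS.
B -> Bh: B nullable, giving Bh | h.
Unchanged (no nullable symbols): S -> fa; B -> fa; V -> aS; V -> af.

S -> aV | fa | BaV; B -> h | Bh | fS | fa | BfS; V -> aS | af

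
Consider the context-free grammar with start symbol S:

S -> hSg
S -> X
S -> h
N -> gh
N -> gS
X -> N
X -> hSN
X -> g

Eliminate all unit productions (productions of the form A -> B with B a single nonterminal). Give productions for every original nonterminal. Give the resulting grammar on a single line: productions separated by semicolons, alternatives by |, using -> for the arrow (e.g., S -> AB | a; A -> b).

Unit productions: S->X, X->N.
Unit pairs (A ⇒* B via units): (S,N), (S,X), (X,N).
S: inherits non-unit rules of {N, S, X} → g | gS | gh | h | hSN | hSg.
N: inherits non-unit rules of {N} → gS | gh.
X: inherits non-unit rules of {N, X} → g | gS | gh | hSN.

S -> g | h | gS | gh | hSN | hSg; N -> gS | gh; X -> g | gS | gh | hSN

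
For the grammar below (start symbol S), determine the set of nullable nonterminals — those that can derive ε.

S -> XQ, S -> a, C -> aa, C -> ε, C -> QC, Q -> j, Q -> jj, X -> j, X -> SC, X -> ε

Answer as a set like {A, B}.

{C, X}

Directly nullable (have an ε-rule): {C, X}.
Not nullable: Q, S — each has a terminal in every rule's right-hand side or depends on a non-nullable symbol.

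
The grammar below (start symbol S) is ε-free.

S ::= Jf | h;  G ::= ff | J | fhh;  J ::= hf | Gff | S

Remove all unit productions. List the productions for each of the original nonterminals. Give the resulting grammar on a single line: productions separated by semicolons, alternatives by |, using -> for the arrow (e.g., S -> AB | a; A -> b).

S -> h | Jf; G -> h | Jf | ff | hf | Gff | fhh; J -> h | Jf | hf | Gff

Unit productions: G->J, J->S.
Unit pairs (A ⇒* B via units): (G,J), (G,S), (J,S).
S: inherits non-unit rules of {S} → Jf | h.
G: inherits non-unit rules of {G, J, S} → Gff | Jf | ff | fhh | h | hf.
J: inherits non-unit rules of {J, S} → Gff | Jf | h | hf.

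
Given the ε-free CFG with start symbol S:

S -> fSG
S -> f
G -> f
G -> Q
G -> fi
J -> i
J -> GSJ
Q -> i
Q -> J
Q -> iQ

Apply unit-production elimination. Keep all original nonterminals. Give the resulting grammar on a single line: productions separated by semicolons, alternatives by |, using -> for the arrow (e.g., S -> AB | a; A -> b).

S -> f | fSG; G -> f | i | fi | iQ | GSJ; J -> i | GSJ; Q -> i | iQ | GSJ

Unit productions: G->Q, Q->J.
Unit pairs (A ⇒* B via units): (G,J), (G,Q), (Q,J).
S: inherits non-unit rules of {S} → f | fSG.
G: inherits non-unit rules of {G, J, Q} → GSJ | f | fi | i | iQ.
J: inherits non-unit rules of {J} → GSJ | i.
Q: inherits non-unit rules of {J, Q} → GSJ | i | iQ.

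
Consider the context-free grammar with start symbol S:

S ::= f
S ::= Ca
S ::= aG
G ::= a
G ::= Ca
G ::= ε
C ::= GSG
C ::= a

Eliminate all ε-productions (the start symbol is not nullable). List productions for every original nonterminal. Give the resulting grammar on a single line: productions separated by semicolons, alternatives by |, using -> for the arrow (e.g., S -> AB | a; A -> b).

S -> a | f | Ca | aG; C -> S | a | GS | SG | GSG; G -> a | Ca

Nullable set: {G}.
S -> aG: G nullable, giving a | aG.
C -> GSG: G, G nullable, giving GS | GSG | S | SG.
Drop G -> ε.
Unchanged (no nullable symbols): S -> Ca; S -> f; C -> a; G -> Ca; G -> a.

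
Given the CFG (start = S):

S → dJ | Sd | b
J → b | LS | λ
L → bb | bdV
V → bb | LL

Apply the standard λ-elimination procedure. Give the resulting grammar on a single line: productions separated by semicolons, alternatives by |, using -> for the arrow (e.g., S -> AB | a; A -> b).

Nullable set: {J}.
S -> dJ: J nullable, giving d | dJ.
Drop J -> λ.
Unchanged (no nullable symbols): S -> Sd; S -> b; J -> LS; J -> b; L -> bb; L -> bdV; V -> LL; V -> bb.

S -> b | d | Sd | dJ; J -> b | LS; L -> bb | bdV; V -> LL | bb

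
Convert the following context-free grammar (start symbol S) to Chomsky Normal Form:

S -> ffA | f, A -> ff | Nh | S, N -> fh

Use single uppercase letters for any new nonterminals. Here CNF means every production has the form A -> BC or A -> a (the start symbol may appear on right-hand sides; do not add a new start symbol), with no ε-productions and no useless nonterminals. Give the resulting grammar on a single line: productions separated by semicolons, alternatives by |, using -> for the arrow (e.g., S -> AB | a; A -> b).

S -> f | CE; A -> f | CC | CD | NB; B -> h; C -> f; D -> CA; E -> CA; N -> CB

No ε-productions.
After unit-elimination: S -> f | ffA; A -> f | Nh | ff | ffA; N -> fh.
TERM: introduce C -> f, B -> h and substitute in every rule of length ≥2.
BIN: A -> CCA becomes A -> CD, D -> CA; S -> CCA becomes S -> CE, E -> CA.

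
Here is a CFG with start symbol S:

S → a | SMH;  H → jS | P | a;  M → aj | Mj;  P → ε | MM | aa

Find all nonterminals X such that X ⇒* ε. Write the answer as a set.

Directly nullable (have an ε-rule): {P}.
H is nullable via H -> P (every symbol on the right is already known nullable).
Not nullable: M, S — each has a terminal in every rule's right-hand side or depends on a non-nullable symbol.

{H, P}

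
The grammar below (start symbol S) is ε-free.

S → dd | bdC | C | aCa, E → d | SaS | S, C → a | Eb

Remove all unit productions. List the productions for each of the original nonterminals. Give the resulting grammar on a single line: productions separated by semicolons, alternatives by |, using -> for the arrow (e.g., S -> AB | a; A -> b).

Unit productions: E->S, S->C.
Unit pairs (A ⇒* B via units): (E,C), (E,S), (S,C).
S: inherits non-unit rules of {C, S} → Eb | a | aCa | bdC | dd.
C: inherits non-unit rules of {C} → Eb | a.
E: inherits non-unit rules of {C, E, S} → Eb | SaS | a | aCa | bdC | d | dd.

S -> a | Eb | dd | aCa | bdC; C -> a | Eb; E -> a | d | Eb | dd | SaS | aCa | bdC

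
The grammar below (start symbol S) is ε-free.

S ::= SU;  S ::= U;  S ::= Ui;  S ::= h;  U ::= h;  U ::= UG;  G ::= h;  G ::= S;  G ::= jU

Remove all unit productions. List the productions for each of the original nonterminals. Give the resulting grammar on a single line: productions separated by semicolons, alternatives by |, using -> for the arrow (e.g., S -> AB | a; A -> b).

Unit productions: G->S, S->U.
Unit pairs (A ⇒* B via units): (G,S), (G,U), (S,U).
S: inherits non-unit rules of {S, U} → SU | UG | Ui | h.
G: inherits non-unit rules of {G, S, U} → SU | UG | Ui | h | jU.
U: inherits non-unit rules of {U} → UG | h.

S -> h | SU | UG | Ui; G -> h | SU | UG | Ui | jU; U -> h | UG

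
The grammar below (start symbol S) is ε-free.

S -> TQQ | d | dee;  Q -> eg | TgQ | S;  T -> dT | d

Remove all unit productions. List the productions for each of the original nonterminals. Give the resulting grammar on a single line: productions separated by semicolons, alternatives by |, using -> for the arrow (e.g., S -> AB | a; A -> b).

Unit productions: Q->S.
Unit pairs (A ⇒* B via units): (Q,S).
S: inherits non-unit rules of {S} → TQQ | d | dee.
Q: inherits non-unit rules of {Q, S} → TQQ | TgQ | d | dee | eg.
T: inherits non-unit rules of {T} → d | dT.

S -> d | TQQ | dee; Q -> d | eg | TQQ | TgQ | dee; T -> d | dT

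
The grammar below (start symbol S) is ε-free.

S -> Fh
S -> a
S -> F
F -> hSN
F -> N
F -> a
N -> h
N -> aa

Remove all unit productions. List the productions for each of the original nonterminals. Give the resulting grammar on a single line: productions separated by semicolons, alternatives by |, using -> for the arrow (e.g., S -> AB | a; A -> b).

S -> a | h | Fh | aa | hSN; F -> a | h | aa | hSN; N -> h | aa

Unit productions: F->N, S->F.
Unit pairs (A ⇒* B via units): (F,N), (S,F), (S,N).
S: inherits non-unit rules of {F, N, S} → Fh | a | aa | h | hSN.
F: inherits non-unit rules of {F, N} → a | aa | h | hSN.
N: inherits non-unit rules of {N} → aa | h.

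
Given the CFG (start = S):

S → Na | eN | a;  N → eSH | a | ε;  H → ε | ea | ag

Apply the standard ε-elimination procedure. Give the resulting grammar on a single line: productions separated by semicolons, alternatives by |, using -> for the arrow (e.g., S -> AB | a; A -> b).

Nullable set: {H, N}.
S -> Na: N nullable, giving Na | a.
S -> eN: N nullable, giving e | eN.
Drop H -> ε.
Drop N -> ε.
N -> eSH: H nullable, giving eS | eSH.
Unchanged (no nullable symbols): S -> a; H -> ag; H -> ea; N -> a.

S -> a | e | Na | eN; H -> ag | ea; N -> a | eS | eSH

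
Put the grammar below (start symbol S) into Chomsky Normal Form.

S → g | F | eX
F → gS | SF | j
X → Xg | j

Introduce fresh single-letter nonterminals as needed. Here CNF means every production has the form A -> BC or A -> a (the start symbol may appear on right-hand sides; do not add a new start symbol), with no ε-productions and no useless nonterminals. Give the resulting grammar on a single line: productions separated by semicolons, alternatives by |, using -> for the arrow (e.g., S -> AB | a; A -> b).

S -> g | j | AS | BX | SF; A -> g; B -> e; F -> j | AS | SF; X -> j | XA

No ε-productions.
After unit-elimination: S -> g | j | SF | eX | gS; F -> j | SF | gS; X -> j | Xg.
TERM: introduce B -> e, A -> g and substitute in every rule of length ≥2.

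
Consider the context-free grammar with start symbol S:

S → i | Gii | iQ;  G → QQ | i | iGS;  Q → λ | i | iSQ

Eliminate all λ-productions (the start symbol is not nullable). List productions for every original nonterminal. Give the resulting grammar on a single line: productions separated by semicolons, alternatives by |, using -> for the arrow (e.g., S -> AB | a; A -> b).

Nullable set: {G, Q}.
S -> Gii: G nullable, giving Gii | ii.
S -> iQ: Q nullable, giving i | iQ.
G -> QQ: Q, Q nullable, giving Q | QQ.
G -> iGS: G nullable, giving iGS | iS.
Drop Q -> λ.
Q -> iSQ: Q nullable, giving iS | iSQ.
Unchanged (no nullable symbols): S -> i; G -> i; Q -> i.

S -> i | iQ | ii | Gii; G -> Q | i | QQ | iS | iGS; Q -> i | iS | iSQ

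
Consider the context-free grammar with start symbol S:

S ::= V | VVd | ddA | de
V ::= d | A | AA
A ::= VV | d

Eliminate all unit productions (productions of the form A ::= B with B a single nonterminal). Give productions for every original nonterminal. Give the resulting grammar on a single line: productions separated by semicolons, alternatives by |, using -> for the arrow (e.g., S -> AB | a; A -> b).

Unit productions: S->V, V->A.
Unit pairs (A ⇒* B via units): (S,A), (S,V), (V,A).
S: inherits non-unit rules of {A, S, V} → AA | VV | VVd | d | ddA | de.
A: inherits non-unit rules of {A} → VV | d.
V: inherits non-unit rules of {A, V} → AA | VV | d.

S -> d | AA | VV | de | VVd | ddA; A -> d | VV; V -> d | AA | VV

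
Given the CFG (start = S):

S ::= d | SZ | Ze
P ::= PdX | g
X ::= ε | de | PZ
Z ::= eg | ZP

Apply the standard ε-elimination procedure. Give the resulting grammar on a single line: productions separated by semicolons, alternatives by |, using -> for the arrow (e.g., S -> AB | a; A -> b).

S -> d | SZ | Ze; P -> g | Pd | PdX; X -> PZ | de; Z -> ZP | eg

Nullable set: {X}.
P -> PdX: X nullable, giving Pd | PdX.
Drop X -> ε.
Unchanged (no nullable symbols): S -> SZ; S -> Ze; S -> d; P -> g; X -> PZ; X -> de; Z -> ZP; Z -> eg.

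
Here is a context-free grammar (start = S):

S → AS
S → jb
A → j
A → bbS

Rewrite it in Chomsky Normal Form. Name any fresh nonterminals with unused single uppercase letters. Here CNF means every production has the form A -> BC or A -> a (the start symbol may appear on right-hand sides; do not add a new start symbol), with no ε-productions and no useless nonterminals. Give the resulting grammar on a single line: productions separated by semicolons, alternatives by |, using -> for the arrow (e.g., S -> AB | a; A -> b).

S -> AS | CB; A -> j | BD; B -> b; C -> j; D -> BS

No ε-productions.
No unit productions to eliminate.
TERM: introduce B -> b, C -> j and substitute in every rule of length ≥2.
BIN: A -> BBS becomes A -> BD, D -> BS.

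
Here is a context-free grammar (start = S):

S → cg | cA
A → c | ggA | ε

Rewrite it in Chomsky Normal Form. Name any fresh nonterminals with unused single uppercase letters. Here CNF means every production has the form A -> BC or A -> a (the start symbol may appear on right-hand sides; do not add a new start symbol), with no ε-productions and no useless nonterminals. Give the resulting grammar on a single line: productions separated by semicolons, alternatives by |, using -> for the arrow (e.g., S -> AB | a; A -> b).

Nullable: {A}; after ε-elimination: S -> c | cA | cg; A -> c | gg | ggA.
No unit productions to eliminate.
TERM: introduce C -> c, B -> g and substitute in every rule of length ≥2.
BIN: A -> BBA becomes A -> BD, D -> BA.

S -> c | CA | CB; A -> c | BB | BD; B -> g; C -> c; D -> BA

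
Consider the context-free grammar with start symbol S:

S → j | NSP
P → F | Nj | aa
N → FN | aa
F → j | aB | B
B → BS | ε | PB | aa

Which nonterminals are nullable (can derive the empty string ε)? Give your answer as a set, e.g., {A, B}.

Directly nullable (have an ε-rule): {B}.
F is nullable via F -> B (every symbol on the right is already known nullable).
P is nullable via P -> F (every symbol on the right is already known nullable).
Not nullable: N, S — each has a terminal in every rule's right-hand side or depends on a non-nullable symbol.

{B, F, P}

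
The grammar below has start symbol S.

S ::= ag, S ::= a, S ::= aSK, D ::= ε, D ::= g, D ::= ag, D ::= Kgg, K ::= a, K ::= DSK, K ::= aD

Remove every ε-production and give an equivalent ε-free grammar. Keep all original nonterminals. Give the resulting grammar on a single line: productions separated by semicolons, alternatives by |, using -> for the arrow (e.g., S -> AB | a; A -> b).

S -> a | ag | aSK; D -> g | ag | Kgg; K -> a | SK | aD | DSK

Nullable set: {D}.
Drop D -> ε.
K -> DSK: D nullable, giving DSK | SK.
K -> aD: D nullable, giving a | aD.
Unchanged (no nullable symbols): S -> a; S -> aSK; S -> ag; D -> Kgg; D -> ag; D -> g; K -> a.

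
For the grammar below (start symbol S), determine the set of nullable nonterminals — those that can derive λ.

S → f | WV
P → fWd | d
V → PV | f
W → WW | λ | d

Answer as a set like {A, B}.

{W}

Directly nullable (have an ε-rule): {W}.
Not nullable: P, S, V — each has a terminal in every rule's right-hand side or depends on a non-nullable symbol.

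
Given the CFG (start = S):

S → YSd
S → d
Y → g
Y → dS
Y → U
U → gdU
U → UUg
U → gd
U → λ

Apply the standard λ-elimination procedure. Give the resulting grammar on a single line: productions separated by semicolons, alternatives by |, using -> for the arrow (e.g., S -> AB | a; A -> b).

S -> d | Sd | YSd; U -> g | Ug | gd | UUg | gdU; Y -> U | g | dS

Nullable set: {U, Y}.
S -> YSd: Y nullable, giving Sd | YSd.
Drop U -> λ.
U -> UUg: U, U nullable, giving UUg | Ug | g.
U -> gdU: U nullable, giving gd | gdU.
Y -> U: U nullable, giving U.
Unchanged (no nullable symbols): S -> d; U -> gd; Y -> dS; Y -> g.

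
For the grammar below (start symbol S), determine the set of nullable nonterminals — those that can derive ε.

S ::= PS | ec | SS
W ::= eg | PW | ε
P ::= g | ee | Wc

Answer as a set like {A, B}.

Directly nullable (have an ε-rule): {W}.
Not nullable: P, S — each has a terminal in every rule's right-hand side or depends on a non-nullable symbol.

{W}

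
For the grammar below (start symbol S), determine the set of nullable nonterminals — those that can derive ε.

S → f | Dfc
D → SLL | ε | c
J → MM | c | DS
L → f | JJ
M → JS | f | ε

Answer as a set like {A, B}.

Directly nullable (have an ε-rule): {D, M}.
J is nullable via J -> MM (every symbol on the right is already known nullable).
L is nullable via L -> JJ (every symbol on the right is already known nullable).
Not nullable: S — each has a terminal in every rule's right-hand side or depends on a non-nullable symbol.

{D, J, L, M}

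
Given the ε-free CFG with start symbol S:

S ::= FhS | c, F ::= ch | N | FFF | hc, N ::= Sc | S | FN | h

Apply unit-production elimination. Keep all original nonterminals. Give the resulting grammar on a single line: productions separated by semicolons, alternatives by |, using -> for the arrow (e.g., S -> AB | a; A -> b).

S -> c | FhS; F -> c | h | FN | Sc | ch | hc | FFF | FhS; N -> c | h | FN | Sc | FhS

Unit productions: F->N, N->S.
Unit pairs (A ⇒* B via units): (F,N), (F,S), (N,S).
S: inherits non-unit rules of {S} → FhS | c.
F: inherits non-unit rules of {F, N, S} → FFF | FN | FhS | Sc | c | ch | h | hc.
N: inherits non-unit rules of {N, S} → FN | FhS | Sc | c | h.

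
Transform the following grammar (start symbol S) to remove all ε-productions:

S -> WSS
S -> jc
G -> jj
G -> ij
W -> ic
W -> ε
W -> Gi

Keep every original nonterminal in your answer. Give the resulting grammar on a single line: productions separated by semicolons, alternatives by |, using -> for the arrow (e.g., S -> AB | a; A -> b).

Nullable set: {W}.
S -> WSS: W nullable, giving SS | WSS.
Drop W -> ε.
Unchanged (no nullable symbols): S -> jc; G -> ij; G -> jj; W -> Gi; W -> ic.

S -> SS | jc | WSS; G -> ij | jj; W -> Gi | ic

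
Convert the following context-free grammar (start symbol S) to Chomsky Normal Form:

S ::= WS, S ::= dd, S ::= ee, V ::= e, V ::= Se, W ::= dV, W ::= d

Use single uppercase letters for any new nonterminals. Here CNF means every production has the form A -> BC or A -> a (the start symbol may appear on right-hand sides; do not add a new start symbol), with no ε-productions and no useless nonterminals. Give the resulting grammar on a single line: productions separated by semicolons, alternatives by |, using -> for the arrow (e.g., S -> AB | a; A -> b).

S -> AA | BB | WS; A -> d; B -> e; V -> e | SB; W -> d | AV

No ε-productions.
No unit productions to eliminate.
TERM: introduce A -> d, B -> e and substitute in every rule of length ≥2.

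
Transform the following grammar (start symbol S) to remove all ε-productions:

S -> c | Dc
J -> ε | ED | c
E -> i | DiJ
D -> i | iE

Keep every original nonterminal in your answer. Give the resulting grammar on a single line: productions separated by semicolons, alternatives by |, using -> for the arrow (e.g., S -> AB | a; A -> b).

Nullable set: {J}.
E -> DiJ: J nullable, giving Di | DiJ.
Drop J -> ε.
Unchanged (no nullable symbols): S -> Dc; S -> c; D -> i; D -> iE; E -> i; J -> ED; J -> c.

S -> c | Dc; D -> i | iE; E -> i | Di | DiJ; J -> c | ED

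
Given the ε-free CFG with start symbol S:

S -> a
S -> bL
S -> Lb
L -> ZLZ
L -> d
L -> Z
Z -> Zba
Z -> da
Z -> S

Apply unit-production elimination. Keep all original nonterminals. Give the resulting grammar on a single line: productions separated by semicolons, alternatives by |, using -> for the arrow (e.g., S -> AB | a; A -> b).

S -> a | Lb | bL; L -> a | d | Lb | bL | da | ZLZ | Zba; Z -> a | Lb | bL | da | Zba

Unit productions: L->Z, Z->S.
Unit pairs (A ⇒* B via units): (L,S), (L,Z), (Z,S).
S: inherits non-unit rules of {S} → Lb | a | bL.
L: inherits non-unit rules of {L, S, Z} → Lb | ZLZ | Zba | a | bL | d | da.
Z: inherits non-unit rules of {S, Z} → Lb | Zba | a | bL | da.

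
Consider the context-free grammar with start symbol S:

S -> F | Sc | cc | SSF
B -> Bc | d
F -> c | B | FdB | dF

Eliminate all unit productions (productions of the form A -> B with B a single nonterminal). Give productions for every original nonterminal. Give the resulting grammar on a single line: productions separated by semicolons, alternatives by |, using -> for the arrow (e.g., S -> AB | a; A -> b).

Unit productions: F->B, S->F.
Unit pairs (A ⇒* B via units): (F,B), (S,B), (S,F).
S: inherits non-unit rules of {B, F, S} → Bc | FdB | SSF | Sc | c | cc | d | dF.
B: inherits non-unit rules of {B} → Bc | d.
F: inherits non-unit rules of {B, F} → Bc | FdB | c | d | dF.

S -> c | d | Bc | Sc | cc | dF | FdB | SSF; B -> d | Bc; F -> c | d | Bc | dF | FdB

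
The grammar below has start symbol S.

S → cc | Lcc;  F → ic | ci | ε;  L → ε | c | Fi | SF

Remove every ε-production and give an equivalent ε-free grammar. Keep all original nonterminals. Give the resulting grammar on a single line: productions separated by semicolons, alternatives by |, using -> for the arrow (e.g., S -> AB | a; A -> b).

Nullable set: {F, L}.
S -> Lcc: L nullable, giving Lcc | cc.
Drop F -> ε.
Drop L -> ε.
L -> Fi: F nullable, giving Fi | i.
L -> SF: F nullable, giving S | SF.
Unchanged (no nullable symbols): S -> cc; F -> ci; F -> ic; L -> c.

S -> cc | Lcc; F -> ci | ic; L -> S | c | i | Fi | SF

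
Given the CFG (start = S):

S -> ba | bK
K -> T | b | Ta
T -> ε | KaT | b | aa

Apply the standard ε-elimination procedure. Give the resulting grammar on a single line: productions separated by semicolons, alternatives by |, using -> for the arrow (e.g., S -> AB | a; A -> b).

S -> b | bK | ba; K -> T | a | b | Ta; T -> a | b | Ka | aT | aa | KaT

Nullable set: {K, T}.
S -> bK: K nullable, giving b | bK.
K -> T: T nullable, giving T.
K -> Ta: T nullable, giving Ta | a.
Drop T -> ε.
T -> KaT: K, T nullable, giving Ka | KaT | a | aT.
Unchanged (no nullable symbols): S -> ba; K -> b; T -> aa; T -> b.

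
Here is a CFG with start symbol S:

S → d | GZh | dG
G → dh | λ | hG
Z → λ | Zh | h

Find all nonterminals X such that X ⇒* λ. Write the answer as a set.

{G, Z}

Directly nullable (have an ε-rule): {G, Z}.
Not nullable: S — each has a terminal in every rule's right-hand side or depends on a non-nullable symbol.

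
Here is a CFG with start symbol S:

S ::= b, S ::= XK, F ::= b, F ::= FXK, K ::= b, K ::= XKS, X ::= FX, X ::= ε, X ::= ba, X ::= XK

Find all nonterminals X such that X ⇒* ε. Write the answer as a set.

Directly nullable (have an ε-rule): {X}.
Not nullable: F, K, S — each has a terminal in every rule's right-hand side or depends on a non-nullable symbol.

{X}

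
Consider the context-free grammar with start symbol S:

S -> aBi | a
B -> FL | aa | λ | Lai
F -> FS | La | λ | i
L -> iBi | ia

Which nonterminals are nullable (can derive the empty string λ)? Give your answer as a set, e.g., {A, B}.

{B, F}

Directly nullable (have an ε-rule): {B, F}.
Not nullable: L, S — each has a terminal in every rule's right-hand side or depends on a non-nullable symbol.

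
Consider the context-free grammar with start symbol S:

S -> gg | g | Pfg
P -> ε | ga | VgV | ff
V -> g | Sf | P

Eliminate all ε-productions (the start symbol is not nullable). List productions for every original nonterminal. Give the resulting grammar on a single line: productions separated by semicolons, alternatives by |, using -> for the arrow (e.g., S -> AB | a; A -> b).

Nullable set: {P, V}.
S -> Pfg: P nullable, giving Pfg | fg.
Drop P -> ε.
P -> VgV: V, V nullable, giving Vg | VgV | g | gV.
V -> P: P nullable, giving P.
Unchanged (no nullable symbols): S -> g; S -> gg; P -> ff; P -> ga; V -> Sf; V -> g.

S -> g | fg | gg | Pfg; P -> g | Vg | ff | gV | ga | VgV; V -> P | g | Sf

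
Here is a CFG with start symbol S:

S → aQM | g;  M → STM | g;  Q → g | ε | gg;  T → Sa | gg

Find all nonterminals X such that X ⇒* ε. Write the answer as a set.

{Q}

Directly nullable (have an ε-rule): {Q}.
Not nullable: M, S, T — each has a terminal in every rule's right-hand side or depends on a non-nullable symbol.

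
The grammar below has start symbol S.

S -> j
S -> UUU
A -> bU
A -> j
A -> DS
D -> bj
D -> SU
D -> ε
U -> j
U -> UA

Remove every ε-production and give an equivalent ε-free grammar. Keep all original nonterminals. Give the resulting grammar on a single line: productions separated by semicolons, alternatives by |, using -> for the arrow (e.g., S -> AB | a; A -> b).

Nullable set: {D}.
A -> DS: D nullable, giving DS | S.
Drop D -> ε.
Unchanged (no nullable symbols): S -> UUU; S -> j; A -> bU; A -> j; D -> SU; D -> bj; U -> UA; U -> j.

S -> j | UUU; A -> S | j | DS | bU; D -> SU | bj; U -> j | UA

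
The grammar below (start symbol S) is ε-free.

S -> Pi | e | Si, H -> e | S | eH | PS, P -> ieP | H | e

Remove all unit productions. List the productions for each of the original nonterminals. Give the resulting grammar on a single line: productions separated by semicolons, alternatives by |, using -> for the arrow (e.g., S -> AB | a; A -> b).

S -> e | Pi | Si; H -> e | PS | Pi | Si | eH; P -> e | PS | Pi | Si | eH | ieP

Unit productions: H->S, P->H.
Unit pairs (A ⇒* B via units): (H,S), (P,H), (P,S).
S: inherits non-unit rules of {S} → Pi | Si | e.
H: inherits non-unit rules of {H, S} → PS | Pi | Si | e | eH.
P: inherits non-unit rules of {H, P, S} → PS | Pi | Si | e | eH | ieP.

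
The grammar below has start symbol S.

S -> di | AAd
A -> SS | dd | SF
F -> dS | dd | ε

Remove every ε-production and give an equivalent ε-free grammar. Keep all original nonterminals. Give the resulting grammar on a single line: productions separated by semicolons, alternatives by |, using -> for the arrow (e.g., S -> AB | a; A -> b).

Nullable set: {F}.
A -> SF: F nullable, giving S | SF.
Drop F -> ε.
Unchanged (no nullable symbols): S -> AAd; S -> di; A -> SS; A -> dd; F -> dS; F -> dd.

S -> di | AAd; A -> S | SF | SS | dd; F -> dS | dd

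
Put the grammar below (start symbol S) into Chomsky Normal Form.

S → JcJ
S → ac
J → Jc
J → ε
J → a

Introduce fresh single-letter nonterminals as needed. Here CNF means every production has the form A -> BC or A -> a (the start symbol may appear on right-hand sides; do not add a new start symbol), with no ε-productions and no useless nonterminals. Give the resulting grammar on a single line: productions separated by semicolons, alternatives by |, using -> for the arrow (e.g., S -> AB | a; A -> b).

S -> c | AJ | BA | JA | JC; A -> c; B -> a; C -> AJ; J -> a | c | JA

Nullable: {J}; after ε-elimination: S -> c | Jc | ac | cJ | JcJ; J -> a | c | Jc.
No unit productions to eliminate.
TERM: introduce B -> a, A -> c and substitute in every rule of length ≥2.
BIN: S -> JAJ becomes S -> JC, C -> AJ.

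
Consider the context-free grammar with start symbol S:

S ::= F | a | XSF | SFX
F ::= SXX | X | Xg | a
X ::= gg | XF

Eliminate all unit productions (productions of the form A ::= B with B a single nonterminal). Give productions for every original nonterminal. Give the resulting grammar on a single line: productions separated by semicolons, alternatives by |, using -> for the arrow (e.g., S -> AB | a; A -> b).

Unit productions: F->X, S->F.
Unit pairs (A ⇒* B via units): (F,X), (S,F), (S,X).
S: inherits non-unit rules of {F, S, X} → SFX | SXX | XF | XSF | Xg | a | gg.
F: inherits non-unit rules of {F, X} → SXX | XF | Xg | a | gg.
X: inherits non-unit rules of {X} → XF | gg.

S -> a | XF | Xg | gg | SFX | SXX | XSF; F -> a | XF | Xg | gg | SXX; X -> XF | gg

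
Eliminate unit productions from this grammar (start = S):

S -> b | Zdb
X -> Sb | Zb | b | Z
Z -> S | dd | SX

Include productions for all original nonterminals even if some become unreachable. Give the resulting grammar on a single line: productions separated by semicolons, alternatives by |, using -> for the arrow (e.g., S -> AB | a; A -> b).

Unit productions: X->Z, Z->S.
Unit pairs (A ⇒* B via units): (X,S), (X,Z), (Z,S).
S: inherits non-unit rules of {S} → Zdb | b.
X: inherits non-unit rules of {S, X, Z} → SX | Sb | Zb | Zdb | b | dd.
Z: inherits non-unit rules of {S, Z} → SX | Zdb | b | dd.

S -> b | Zdb; X -> b | SX | Sb | Zb | dd | Zdb; Z -> b | SX | dd | Zdb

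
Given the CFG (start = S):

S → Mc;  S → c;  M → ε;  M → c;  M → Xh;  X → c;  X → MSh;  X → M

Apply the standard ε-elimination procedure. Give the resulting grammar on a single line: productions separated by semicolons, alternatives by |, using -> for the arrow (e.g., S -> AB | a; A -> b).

S -> c | Mc; M -> c | h | Xh; X -> M | c | Sh | MSh

Nullable set: {M, X}.
S -> Mc: M nullable, giving Mc | c.
Drop M -> ε.
M -> Xh: X nullable, giving Xh | h.
X -> M: M nullable, giving M.
X -> MSh: M nullable, giving MSh | Sh.
Unchanged (no nullable symbols): S -> c; M -> c; X -> c.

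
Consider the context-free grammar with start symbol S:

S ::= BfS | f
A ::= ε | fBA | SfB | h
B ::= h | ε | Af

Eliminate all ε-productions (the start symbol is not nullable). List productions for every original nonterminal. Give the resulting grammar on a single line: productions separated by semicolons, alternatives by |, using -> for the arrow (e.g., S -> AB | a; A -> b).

Nullable set: {A, B}.
S -> BfS: B nullable, giving BfS | fS.
Drop A -> ε.
A -> SfB: B nullable, giving Sf | SfB.
A -> fBA: B, A nullable, giving f | fA | fB | fBA.
Drop B -> ε.
B -> Af: A nullable, giving Af | f.
Unchanged (no nullable symbols): S -> f; A -> h; B -> h.

S -> f | fS | BfS; A -> f | h | Sf | fA | fB | SfB | fBA; B -> f | h | Af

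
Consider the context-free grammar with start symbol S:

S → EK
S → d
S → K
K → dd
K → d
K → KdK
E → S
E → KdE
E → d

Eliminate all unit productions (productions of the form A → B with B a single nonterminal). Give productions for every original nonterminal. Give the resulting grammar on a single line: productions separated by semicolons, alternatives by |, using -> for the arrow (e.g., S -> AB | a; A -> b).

Unit productions: E->S, S->K.
Unit pairs (A ⇒* B via units): (E,K), (E,S), (S,K).
S: inherits non-unit rules of {K, S} → EK | KdK | d | dd.
E: inherits non-unit rules of {E, K, S} → EK | KdE | KdK | d | dd.
K: inherits non-unit rules of {K} → KdK | d | dd.

S -> d | EK | dd | KdK; E -> d | EK | dd | KdE | KdK; K -> d | dd | KdK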